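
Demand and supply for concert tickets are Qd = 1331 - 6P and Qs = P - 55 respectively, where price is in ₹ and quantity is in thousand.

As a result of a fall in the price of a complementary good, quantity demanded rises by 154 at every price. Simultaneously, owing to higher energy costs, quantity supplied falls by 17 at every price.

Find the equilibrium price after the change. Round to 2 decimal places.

222.43

Initially, 1331 - 6P = P - 55, so 1386 = 7P and P = 198, Q = 143.
With the change applied: demand Qd = 1485 - 6P, supply Qs = P - 72.
New equilibrium: 1485 - 6P = P - 72 ⇒ 1557 = 7P ⇒ P = 1557/7 ≈ 222.4286, Q = 1053/7 ≈ 150.4286.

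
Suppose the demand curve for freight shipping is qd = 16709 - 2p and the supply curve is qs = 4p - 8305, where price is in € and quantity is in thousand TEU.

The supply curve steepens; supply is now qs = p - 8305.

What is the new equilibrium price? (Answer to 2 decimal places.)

8338.00

Initially, 16709 - 2p = 4p - 8305, so 25014 = 6p and p = 4169, q = 8371.
With the change applied: demand qd = 16709 - 2p, supply qs = p - 8305.
New equilibrium: 16709 - 2p = p - 8305 ⇒ 25014 = 3p ⇒ p = 8338, q = 33.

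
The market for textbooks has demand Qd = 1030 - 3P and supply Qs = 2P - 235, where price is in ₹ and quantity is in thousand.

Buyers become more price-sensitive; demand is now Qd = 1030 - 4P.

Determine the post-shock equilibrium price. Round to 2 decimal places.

Original equilibrium: 1030 - 3P = 2P - 235 gives 1265 = 5P, so P = 253 and Q = 271.
After the shift, demand is Qd = 1030 - 4P and supply is Qs = 2P - 235.
Clearing the new market: 1030 - 4P = 2P - 235, so P = 1265/6 ≈ 210.8333 and Q = 560/3 ≈ 186.6667.

210.83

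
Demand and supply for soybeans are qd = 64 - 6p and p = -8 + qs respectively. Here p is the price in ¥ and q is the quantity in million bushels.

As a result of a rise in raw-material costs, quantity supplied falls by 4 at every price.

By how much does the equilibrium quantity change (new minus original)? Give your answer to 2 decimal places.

-3.43

Initially, 64 - 6p = p + 8, so 56 = 7p and p = 8, q = 16.
With the change applied: demand qd = 64 - 6p, supply qs = p + 4.
Equate the new curves: 64 - 6p = p + 4, giving 60 = 7p, p = 60/7 ≈ 8.5714, q = 88/7 ≈ 12.5714.
Δq = 12.5714 − 16 = -3.43.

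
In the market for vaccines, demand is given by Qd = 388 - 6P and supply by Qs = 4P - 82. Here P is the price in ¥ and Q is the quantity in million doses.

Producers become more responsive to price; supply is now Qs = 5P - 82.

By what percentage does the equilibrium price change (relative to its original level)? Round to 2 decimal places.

Before the shock: 388 - 6P = 4P - 82 ⇒ 470 = 10P ⇒ P = 47, Q = 106.
With the change applied: demand Qd = 388 - 6P, supply Qs = 5P - 82.
Clearing the new market: 388 - 6P = 5P - 82, so P = 470/11 ≈ 42.7273 and Q = 1448/11 ≈ 131.6364.
%ΔP = (42.7273 − 47) / 47 × 100 = -9.09%.

-9.09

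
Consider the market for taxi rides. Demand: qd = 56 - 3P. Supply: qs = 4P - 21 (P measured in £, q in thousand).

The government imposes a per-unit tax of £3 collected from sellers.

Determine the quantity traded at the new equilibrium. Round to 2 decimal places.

17.86

Before the shock: 56 - 3P = 4P - 21 ⇒ 77 = 7P ⇒ P = 11, q = 23.
Since sellers keep the price net of the tax, the effective supply curve becomes qs = 4P - 33.
Setting them equal: 56 - 3P = 4P - 33 → 89 = 7P, so P = 89/7 ≈ 12.7143 and q = 125/7 ≈ 17.8571.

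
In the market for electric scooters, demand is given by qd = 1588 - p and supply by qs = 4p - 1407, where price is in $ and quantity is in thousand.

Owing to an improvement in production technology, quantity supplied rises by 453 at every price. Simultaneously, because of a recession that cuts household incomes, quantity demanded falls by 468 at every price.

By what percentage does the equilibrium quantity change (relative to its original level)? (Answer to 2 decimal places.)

Initially, 1588 - p = 4p - 1407, so 2995 = 5p and p = 599, q = 989.
With the change applied: demand qd = 1120 - p, supply qs = 4p - 954.
Setting them equal: 1120 - p = 4p - 954 → 2074 = 5p, so p = 414.8 and q = 705.2.
%Δq = (705.2 − 989) / 989 × 100 = -28.70%.

-28.70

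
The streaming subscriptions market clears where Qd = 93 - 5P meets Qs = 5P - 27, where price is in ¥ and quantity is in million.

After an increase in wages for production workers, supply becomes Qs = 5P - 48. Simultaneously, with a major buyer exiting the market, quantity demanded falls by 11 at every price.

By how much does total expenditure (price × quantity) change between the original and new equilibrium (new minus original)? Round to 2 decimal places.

-175.00

Before the shock: 93 - 5P = 5P - 27 ⇒ 120 = 10P ⇒ P = 12, Q = 33.
With the change applied: demand Qd = 82 - 5P, supply Qs = 5P - 48.
New equilibrium: 82 - 5P = 5P - 48 ⇒ 130 = 10P ⇒ P = 13, Q = 17.
Expenditure moves from 12×33 = 396 to 13×17 = 221; change = -175.00.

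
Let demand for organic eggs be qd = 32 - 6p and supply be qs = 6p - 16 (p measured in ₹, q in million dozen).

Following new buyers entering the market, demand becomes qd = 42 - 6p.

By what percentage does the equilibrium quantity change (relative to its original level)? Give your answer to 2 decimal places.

+62.50

Before the shock: 32 - 6p = 6p - 16 ⇒ 48 = 12p ⇒ p = 4, q = 8.
The new curves are qd = 42 - 6p (demand) and qs = 6p - 16 (supply).
Equate the new curves: 42 - 6p = 6p - 16, giving 58 = 12p, p = 29/6 ≈ 4.8333, q = 13.
%Δq = (13 − 8) / 8 × 100 = +62.50%.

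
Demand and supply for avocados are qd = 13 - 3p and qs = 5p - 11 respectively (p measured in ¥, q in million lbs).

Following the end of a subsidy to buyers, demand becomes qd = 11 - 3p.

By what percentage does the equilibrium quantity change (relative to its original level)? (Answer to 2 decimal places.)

Solve the original market: 13 - 3p = 5p - 11, hence p = 3 and q = 4.
The new curves are qd = 11 - 3p (demand) and qs = 5p - 11 (supply).
New equilibrium: 11 - 3p = 5p - 11 ⇒ 22 = 8p ⇒ p = 2.75, q = 2.75.
%Δq = (2.75 − 4) / 4 × 100 = -31.25%.

-31.25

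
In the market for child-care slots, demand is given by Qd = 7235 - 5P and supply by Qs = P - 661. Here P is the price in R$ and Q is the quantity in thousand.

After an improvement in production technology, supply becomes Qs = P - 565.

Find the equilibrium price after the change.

Solve the original market: 7235 - 5P = P - 661, hence P = 1316 and Q = 655.
After the shift, demand is Qd = 7235 - 5P and supply is Qs = P - 565.
Equate the new curves: 7235 - 5P = P - 565, giving 7800 = 6P, P = 1300, Q = 735.

1300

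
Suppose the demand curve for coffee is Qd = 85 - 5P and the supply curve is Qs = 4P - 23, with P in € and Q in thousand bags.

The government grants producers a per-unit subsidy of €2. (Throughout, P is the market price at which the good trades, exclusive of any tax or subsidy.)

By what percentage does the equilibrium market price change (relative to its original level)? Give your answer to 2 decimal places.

Solve the original market: 85 - 5P = 4P - 23, hence P = 12 and Q = 25.
Since sellers receive the price plus the subsidy, the effective supply curve becomes Qs = 4P - 15.
Setting them equal: 85 - 5P = 4P - 15 → 100 = 9P, so P = 100/9 ≈ 11.1111 and Q = 265/9 ≈ 29.4444.
%ΔP = (11.1111 − 12) / 12 × 100 = -7.41%.

-7.41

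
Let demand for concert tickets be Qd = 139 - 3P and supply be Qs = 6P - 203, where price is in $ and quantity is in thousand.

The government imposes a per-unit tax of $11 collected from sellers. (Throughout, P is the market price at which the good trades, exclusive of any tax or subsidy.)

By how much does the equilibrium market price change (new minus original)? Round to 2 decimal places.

Initially, 139 - 3P = 6P - 203, so 342 = 9P and P = 38, Q = 25.
Since sellers keep the price net of the tax, the effective supply curve becomes Qs = 6P - 269.
Equate the new curves: 139 - 3P = 6P - 269, giving 408 = 9P, P = 136/3 ≈ 45.3333, Q = 3.
ΔP = 45.3333 − 38 = +7.33.

+7.33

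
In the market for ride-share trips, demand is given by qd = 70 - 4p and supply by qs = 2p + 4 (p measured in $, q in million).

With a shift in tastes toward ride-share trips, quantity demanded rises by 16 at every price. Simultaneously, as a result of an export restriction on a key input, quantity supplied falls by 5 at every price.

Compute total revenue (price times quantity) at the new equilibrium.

406

Solve the original market: 70 - 4p = 2p + 4, hence p = 11 and q = 26.
The new curves are qd = 86 - 4p (demand) and qs = 2p - 1 (supply).
Equate the new curves: 86 - 4p = 2p - 1, giving 87 = 6p, p = 14.5, q = 28.
New expenditure = 14.5 × 28 = 406.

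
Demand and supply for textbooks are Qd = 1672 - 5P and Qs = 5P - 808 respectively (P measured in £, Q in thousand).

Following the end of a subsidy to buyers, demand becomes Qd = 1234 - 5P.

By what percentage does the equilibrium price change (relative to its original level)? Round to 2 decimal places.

Initially, 1672 - 5P = 5P - 808, so 2480 = 10P and P = 248, Q = 432.
The shock moves the curves to Qd = 1234 - 5P and Qs = 5P - 808.
New equilibrium: 1234 - 5P = 5P - 808 ⇒ 2042 = 10P ⇒ P = 204.2, Q = 213.
%ΔP = (204.2 − 248) / 248 × 100 = -17.66%.

-17.66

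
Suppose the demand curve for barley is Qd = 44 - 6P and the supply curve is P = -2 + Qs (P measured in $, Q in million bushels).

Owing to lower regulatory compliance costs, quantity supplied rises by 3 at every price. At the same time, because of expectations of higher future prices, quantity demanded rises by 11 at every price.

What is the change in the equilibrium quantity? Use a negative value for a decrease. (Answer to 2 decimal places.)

Solve the original market: 44 - 6P = P + 2, hence P = 6 and Q = 8.
The new curves are Qd = 55 - 6P (demand) and Qs = P + 5 (supply).
Setting them equal: 55 - 6P = P + 5 → 50 = 7P, so P = 50/7 ≈ 7.1429 and Q = 85/7 ≈ 12.1429.
ΔQ = 12.1429 − 8 = +4.14.

+4.14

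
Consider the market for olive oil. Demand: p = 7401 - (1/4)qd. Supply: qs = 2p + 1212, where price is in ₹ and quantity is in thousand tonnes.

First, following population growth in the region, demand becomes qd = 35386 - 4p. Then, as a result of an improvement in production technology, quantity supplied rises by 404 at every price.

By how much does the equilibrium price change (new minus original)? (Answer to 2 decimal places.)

+896.33

Initially, 29604 - 4p = 2p + 1212, so 28392 = 6p and p = 4732, q = 10676.
The new curves are qd = 35386 - 4p (demand) and qs = 2p + 1616 (supply).
Clearing the new market: 35386 - 4p = 2p + 1616, so p = 16885/3 ≈ 5628.3333 and q = 38618/3 ≈ 12872.6667.
Δp = 5628.3333 − 4732 = +896.33.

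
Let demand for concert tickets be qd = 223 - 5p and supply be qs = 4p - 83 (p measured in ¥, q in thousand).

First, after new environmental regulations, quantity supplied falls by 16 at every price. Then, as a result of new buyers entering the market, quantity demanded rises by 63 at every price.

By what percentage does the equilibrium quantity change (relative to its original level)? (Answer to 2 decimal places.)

Solve the original market: 223 - 5p = 4p - 83, hence p = 34 and q = 53.
The shock moves the curves to qd = 286 - 5p and qs = 4p - 99.
Setting them equal: 286 - 5p = 4p - 99 → 385 = 9p, so p = 385/9 ≈ 42.7778 and q = 649/9 ≈ 72.1111.
%Δq = (72.1111 − 53) / 53 × 100 = +36.06%.

+36.06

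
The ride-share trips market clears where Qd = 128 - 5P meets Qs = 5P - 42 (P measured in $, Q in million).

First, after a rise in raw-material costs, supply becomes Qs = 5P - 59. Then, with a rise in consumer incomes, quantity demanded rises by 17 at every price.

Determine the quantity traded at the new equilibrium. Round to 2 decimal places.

Before the shock: 128 - 5P = 5P - 42 ⇒ 170 = 10P ⇒ P = 17, Q = 43.
With the change applied: demand Qd = 145 - 5P, supply Qs = 5P - 59.
Clearing the new market: 145 - 5P = 5P - 59, so P = 20.4 and Q = 43.

43.00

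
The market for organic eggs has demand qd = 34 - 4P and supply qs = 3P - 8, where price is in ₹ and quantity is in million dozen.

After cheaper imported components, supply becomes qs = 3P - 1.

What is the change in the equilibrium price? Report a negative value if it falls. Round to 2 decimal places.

Original equilibrium: 34 - 4P = 3P - 8 gives 42 = 7P, so P = 6 and q = 10.
The new curves are qd = 34 - 4P (demand) and qs = 3P - 1 (supply).
Setting them equal: 34 - 4P = 3P - 1 → 35 = 7P, so P = 5 and q = 14.
ΔP = 5 − 6 = -1.00.

-1.00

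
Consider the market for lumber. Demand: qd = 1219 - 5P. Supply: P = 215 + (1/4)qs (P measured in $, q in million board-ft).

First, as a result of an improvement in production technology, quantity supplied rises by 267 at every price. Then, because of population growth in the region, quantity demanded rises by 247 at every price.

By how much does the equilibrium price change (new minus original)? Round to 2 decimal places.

-2.22

Solve the original market: 1219 - 5P = 4P - 860, hence P = 231 and q = 64.
The new curves are qd = 1466 - 5P (demand) and qs = 4P - 593 (supply).
Setting them equal: 1466 - 5P = 4P - 593 → 2059 = 9P, so P = 2059/9 ≈ 228.7778 and q = 2899/9 ≈ 322.1111.
ΔP = 228.7778 − 231 = -2.22.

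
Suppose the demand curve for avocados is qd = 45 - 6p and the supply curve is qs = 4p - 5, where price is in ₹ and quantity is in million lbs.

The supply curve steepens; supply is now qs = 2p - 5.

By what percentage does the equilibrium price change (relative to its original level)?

Solve the original market: 45 - 6p = 4p - 5, hence p = 5 and q = 15.
The shock moves the curves to qd = 45 - 6p and qs = 2p - 5.
Equate the new curves: 45 - 6p = 2p - 5, giving 50 = 8p, p = 6.25, q = 7.5.
%Δp = (6.25 − 5) / 5 × 100 = +25%.

+25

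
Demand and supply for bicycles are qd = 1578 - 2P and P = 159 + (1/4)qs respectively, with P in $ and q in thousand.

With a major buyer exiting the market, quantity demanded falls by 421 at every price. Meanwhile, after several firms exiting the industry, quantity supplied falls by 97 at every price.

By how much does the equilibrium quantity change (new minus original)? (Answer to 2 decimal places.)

-313.00

Solve the original market: 1578 - 2P = 4P - 636, hence P = 369 and q = 840.
The new curves are qd = 1157 - 2P (demand) and qs = 4P - 733 (supply).
Equate the new curves: 1157 - 2P = 4P - 733, giving 1890 = 6P, P = 315, q = 527.
Δq = 527 − 840 = -313.00.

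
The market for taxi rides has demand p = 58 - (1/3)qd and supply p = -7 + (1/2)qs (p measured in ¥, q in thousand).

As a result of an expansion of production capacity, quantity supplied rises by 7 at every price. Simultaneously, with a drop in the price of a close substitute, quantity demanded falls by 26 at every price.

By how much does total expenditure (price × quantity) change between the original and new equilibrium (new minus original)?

Before the shock: 174 - 3p = 2p + 14 ⇒ 160 = 5p ⇒ p = 32, q = 78.
With the change applied: demand qd = 148 - 3p, supply qs = 2p + 21.
Clearing the new market: 148 - 3p = 2p + 21, so p = 25.4 and q = 71.8.
Expenditure moves from 32×78 = 2496 to 25.4×71.8 = 1823.72; change = -672.28.

-672.28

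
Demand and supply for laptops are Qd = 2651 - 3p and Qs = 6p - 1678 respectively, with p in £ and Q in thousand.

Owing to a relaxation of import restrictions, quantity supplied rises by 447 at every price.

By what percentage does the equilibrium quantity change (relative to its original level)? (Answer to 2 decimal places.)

+12.33

Original equilibrium: 2651 - 3p = 6p - 1678 gives 4329 = 9p, so p = 481 and Q = 1208.
The shock moves the curves to Qd = 2651 - 3p and Qs = 6p - 1231.
Setting them equal: 2651 - 3p = 6p - 1231 → 3882 = 9p, so p = 1294/3 ≈ 431.3333 and Q = 1357.
%ΔQ = (1357 − 1208) / 1208 × 100 = +12.33%.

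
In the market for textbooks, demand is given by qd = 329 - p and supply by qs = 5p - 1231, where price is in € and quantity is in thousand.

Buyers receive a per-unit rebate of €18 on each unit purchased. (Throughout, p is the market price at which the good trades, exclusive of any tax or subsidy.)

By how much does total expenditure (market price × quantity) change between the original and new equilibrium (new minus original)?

Before the shock: 329 - p = 5p - 1231 ⇒ 1560 = 6p ⇒ p = 260, q = 69.
Since buyers' out-of-pocket price is the market price minus the rebate, the effective demand curve becomes qd = 347 - p.
New equilibrium: 347 - p = 5p - 1231 ⇒ 1578 = 6p ⇒ p = 263, q = 84.
Expenditure moves from 260×69 = 17940 to 263×84 = 22092; change = +4152.

+4152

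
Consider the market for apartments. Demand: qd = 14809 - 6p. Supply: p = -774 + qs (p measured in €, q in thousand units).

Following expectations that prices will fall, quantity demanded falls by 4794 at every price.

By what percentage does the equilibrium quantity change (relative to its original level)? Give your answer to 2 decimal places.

-24.64

Initially, 14809 - 6p = p + 774, so 14035 = 7p and p = 2005, q = 2779.
After the shift, demand is qd = 10015 - 6p and supply is qs = p + 774.
Setting them equal: 10015 - 6p = p + 774 → 9241 = 7p, so p = 9241/7 ≈ 1320.1429 and q = 14659/7 ≈ 2094.1429.
%Δq = (2094.1429 − 2779) / 2779 × 100 = -24.64%.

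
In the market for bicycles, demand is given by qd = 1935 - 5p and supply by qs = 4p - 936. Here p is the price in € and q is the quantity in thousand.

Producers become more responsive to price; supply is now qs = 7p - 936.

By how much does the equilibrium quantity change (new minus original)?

Original equilibrium: 1935 - 5p = 4p - 936 gives 2871 = 9p, so p = 319 and q = 340.
After the shift, demand is qd = 1935 - 5p and supply is qs = 7p - 936.
Equate the new curves: 1935 - 5p = 7p - 936, giving 2871 = 12p, p = 239.25, q = 738.75.
Δq = 738.75 − 340 = +398.75.

+398.75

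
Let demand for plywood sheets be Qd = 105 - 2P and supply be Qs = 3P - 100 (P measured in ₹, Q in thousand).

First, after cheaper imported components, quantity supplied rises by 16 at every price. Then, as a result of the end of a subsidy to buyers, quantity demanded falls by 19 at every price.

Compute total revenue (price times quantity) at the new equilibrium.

Before the shock: 105 - 2P = 3P - 100 ⇒ 205 = 5P ⇒ P = 41, Q = 23.
With the change applied: demand Qd = 86 - 2P, supply Qs = 3P - 84.
Setting them equal: 86 - 2P = 3P - 84 → 170 = 5P, so P = 34 and Q = 18.
New expenditure = 34 × 18 = 612.

612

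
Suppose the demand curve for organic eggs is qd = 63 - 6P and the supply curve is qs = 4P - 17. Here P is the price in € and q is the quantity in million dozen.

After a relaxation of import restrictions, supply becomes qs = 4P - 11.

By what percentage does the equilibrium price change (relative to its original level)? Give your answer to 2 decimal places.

-7.50

Initially, 63 - 6P = 4P - 17, so 80 = 10P and P = 8, q = 15.
With the change applied: demand qd = 63 - 6P, supply qs = 4P - 11.
Setting them equal: 63 - 6P = 4P - 11 → 74 = 10P, so P = 7.4 and q = 18.6.
%ΔP = (7.4 − 8) / 8 × 100 = -7.50%.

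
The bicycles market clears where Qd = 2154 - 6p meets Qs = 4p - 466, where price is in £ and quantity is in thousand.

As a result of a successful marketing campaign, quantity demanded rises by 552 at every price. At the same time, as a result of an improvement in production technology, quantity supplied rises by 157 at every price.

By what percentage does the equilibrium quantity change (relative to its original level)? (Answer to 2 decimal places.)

Original equilibrium: 2154 - 6p = 4p - 466 gives 2620 = 10p, so p = 262 and Q = 582.
With the change applied: demand Qd = 2706 - 6p, supply Qs = 4p - 309.
Clearing the new market: 2706 - 6p = 4p - 309, so p = 301.5 and Q = 897.
%ΔQ = (897 − 582) / 582 × 100 = +54.12%.

+54.12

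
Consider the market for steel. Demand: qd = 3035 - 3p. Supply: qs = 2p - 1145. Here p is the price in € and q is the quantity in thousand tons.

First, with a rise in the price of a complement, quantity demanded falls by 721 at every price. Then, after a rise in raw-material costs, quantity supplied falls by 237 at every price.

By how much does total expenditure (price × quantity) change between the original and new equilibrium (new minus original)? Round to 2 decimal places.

Before the shock: 3035 - 3p = 2p - 1145 ⇒ 4180 = 5p ⇒ p = 836, q = 527.
After the shift, demand is qd = 2314 - 3p and supply is qs = 2p - 1382.
Equate the new curves: 2314 - 3p = 2p - 1382, giving 3696 = 5p, p = 739.2, q = 96.4.
Expenditure moves from 836×527 = 440572 to 739.2×96.4 = 71258.88; change = -369313.12.

-369313.12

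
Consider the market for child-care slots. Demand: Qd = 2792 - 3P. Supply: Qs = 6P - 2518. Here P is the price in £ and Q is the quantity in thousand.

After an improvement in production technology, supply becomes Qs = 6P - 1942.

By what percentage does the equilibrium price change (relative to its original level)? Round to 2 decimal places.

-10.85

Before the shock: 2792 - 3P = 6P - 2518 ⇒ 5310 = 9P ⇒ P = 590, Q = 1022.
The new curves are Qd = 2792 - 3P (demand) and Qs = 6P - 1942 (supply).
Setting them equal: 2792 - 3P = 6P - 1942 → 4734 = 9P, so P = 526 and Q = 1214.
%ΔP = (526 − 590) / 590 × 100 = -10.85%.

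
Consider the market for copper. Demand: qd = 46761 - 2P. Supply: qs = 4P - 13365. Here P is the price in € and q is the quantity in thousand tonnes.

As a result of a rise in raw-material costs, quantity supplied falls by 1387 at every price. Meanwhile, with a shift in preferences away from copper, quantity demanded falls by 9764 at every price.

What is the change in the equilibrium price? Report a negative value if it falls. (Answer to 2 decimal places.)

-1396.17

Solve the original market: 46761 - 2P = 4P - 13365, hence P = 10021 and q = 26719.
The shock moves the curves to qd = 36997 - 2P and qs = 4P - 14752.
Clearing the new market: 36997 - 2P = 4P - 14752, so P = 51749/6 ≈ 8624.8333 and q = 59242/3 ≈ 19747.3333.
ΔP = 8624.8333 − 10021 = -1396.17.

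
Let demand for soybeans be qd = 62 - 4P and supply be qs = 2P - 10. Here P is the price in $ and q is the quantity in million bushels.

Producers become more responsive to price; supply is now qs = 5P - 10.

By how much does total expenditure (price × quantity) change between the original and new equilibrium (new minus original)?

Before the shock: 62 - 4P = 2P - 10 ⇒ 72 = 6P ⇒ P = 12, q = 14.
With the change applied: demand qd = 62 - 4P, supply qs = 5P - 10.
Setting them equal: 62 - 4P = 5P - 10 → 72 = 9P, so P = 8 and q = 30.
Expenditure moves from 12×14 = 168 to 8×30 = 240; change = +72.

+72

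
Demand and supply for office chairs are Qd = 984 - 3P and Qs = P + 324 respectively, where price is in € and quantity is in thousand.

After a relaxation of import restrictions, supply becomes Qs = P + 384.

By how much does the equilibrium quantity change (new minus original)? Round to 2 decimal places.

+45.00

Before the shock: 984 - 3P = P + 324 ⇒ 660 = 4P ⇒ P = 165, Q = 489.
The new curves are Qd = 984 - 3P (demand) and Qs = P + 384 (supply).
Clearing the new market: 984 - 3P = P + 384, so P = 150 and Q = 534.
ΔQ = 534 − 489 = +45.00.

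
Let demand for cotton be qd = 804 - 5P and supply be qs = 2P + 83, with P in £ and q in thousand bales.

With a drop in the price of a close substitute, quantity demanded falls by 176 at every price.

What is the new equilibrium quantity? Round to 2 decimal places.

238.71

Before the shock: 804 - 5P = 2P + 83 ⇒ 721 = 7P ⇒ P = 103, q = 289.
With the change applied: demand qd = 628 - 5P, supply qs = 2P + 83.
New equilibrium: 628 - 5P = 2P + 83 ⇒ 545 = 7P ⇒ P = 545/7 ≈ 77.8571, q = 1671/7 ≈ 238.7143.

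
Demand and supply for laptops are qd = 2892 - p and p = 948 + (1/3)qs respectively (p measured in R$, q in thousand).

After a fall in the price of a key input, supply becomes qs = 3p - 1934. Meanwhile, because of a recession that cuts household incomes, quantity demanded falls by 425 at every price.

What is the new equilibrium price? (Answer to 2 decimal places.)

1100.25

Original equilibrium: 2892 - p = 3p - 2844 gives 5736 = 4p, so p = 1434 and q = 1458.
The new curves are qd = 2467 - p (demand) and qs = 3p - 1934 (supply).
New equilibrium: 2467 - p = 3p - 1934 ⇒ 4401 = 4p ⇒ p = 1100.25, q = 1366.75.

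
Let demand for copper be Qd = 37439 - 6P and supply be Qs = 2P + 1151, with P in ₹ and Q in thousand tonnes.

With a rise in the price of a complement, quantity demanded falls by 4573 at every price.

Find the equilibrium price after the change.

Original equilibrium: 37439 - 6P = 2P + 1151 gives 36288 = 8P, so P = 4536 and Q = 10223.
The shock moves the curves to Qd = 32866 - 6P and Qs = 2P + 1151.
Equate the new curves: 32866 - 6P = 2P + 1151, giving 31715 = 8P, P = 3964.375, Q = 9079.75.

3964.375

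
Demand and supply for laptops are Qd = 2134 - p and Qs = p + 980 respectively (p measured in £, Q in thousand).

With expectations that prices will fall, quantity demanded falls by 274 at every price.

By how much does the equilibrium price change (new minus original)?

Solve the original market: 2134 - p = p + 980, hence p = 577 and Q = 1557.
After the shift, demand is Qd = 1860 - p and supply is Qs = p + 980.
Clearing the new market: 1860 - p = p + 980, so p = 440 and Q = 1420.
Δp = 440 − 577 = -137.

-137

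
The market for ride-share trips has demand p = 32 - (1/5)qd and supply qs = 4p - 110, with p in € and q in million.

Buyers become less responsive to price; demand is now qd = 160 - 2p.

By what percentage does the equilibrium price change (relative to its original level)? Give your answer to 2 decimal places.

Solve the original market: 160 - 5p = 4p - 110, hence p = 30 and q = 10.
The new curves are qd = 160 - 2p (demand) and qs = 4p - 110 (supply).
Equate the new curves: 160 - 2p = 4p - 110, giving 270 = 6p, p = 45, q = 70.
%Δp = (45 − 30) / 30 × 100 = +50.00%.

+50.00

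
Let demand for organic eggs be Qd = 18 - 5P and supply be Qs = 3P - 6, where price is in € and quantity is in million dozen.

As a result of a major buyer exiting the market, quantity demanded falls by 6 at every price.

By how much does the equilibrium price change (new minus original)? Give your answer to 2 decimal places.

Before the shock: 18 - 5P = 3P - 6 ⇒ 24 = 8P ⇒ P = 3, Q = 3.
With the change applied: demand Qd = 12 - 5P, supply Qs = 3P - 6.
Equate the new curves: 12 - 5P = 3P - 6, giving 18 = 8P, P = 2.25, Q = 0.75.
ΔP = 2.25 − 3 = -0.75.

-0.75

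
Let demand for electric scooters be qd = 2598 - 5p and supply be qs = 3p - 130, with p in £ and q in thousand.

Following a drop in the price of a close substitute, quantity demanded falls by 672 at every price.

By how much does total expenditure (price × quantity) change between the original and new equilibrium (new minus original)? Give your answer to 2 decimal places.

Initially, 2598 - 5p = 3p - 130, so 2728 = 8p and p = 341, q = 893.
After the shift, demand is qd = 1926 - 5p and supply is qs = 3p - 130.
Setting them equal: 1926 - 5p = 3p - 130 → 2056 = 8p, so p = 257 and q = 641.
Expenditure moves from 341×893 = 304513 to 257×641 = 164737; change = -139776.00.

-139776.00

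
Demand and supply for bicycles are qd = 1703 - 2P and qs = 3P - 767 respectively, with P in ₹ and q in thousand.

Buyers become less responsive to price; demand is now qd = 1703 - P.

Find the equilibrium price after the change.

617.5

Original equilibrium: 1703 - 2P = 3P - 767 gives 2470 = 5P, so P = 494 and q = 715.
With the change applied: demand qd = 1703 - P, supply qs = 3P - 767.
Clearing the new market: 1703 - P = 3P - 767, so P = 617.5 and q = 1085.5.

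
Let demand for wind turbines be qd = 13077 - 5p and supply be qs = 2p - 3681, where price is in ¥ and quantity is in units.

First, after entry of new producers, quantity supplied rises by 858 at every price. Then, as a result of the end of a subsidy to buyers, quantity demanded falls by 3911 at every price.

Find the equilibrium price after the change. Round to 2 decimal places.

Solve the original market: 13077 - 5p = 2p - 3681, hence p = 2394 and q = 1107.
The new curves are qd = 9166 - 5p (demand) and qs = 2p - 2823 (supply).
Clearing the new market: 9166 - 5p = 2p - 2823, so p = 11989/7 ≈ 1712.7143 and q = 4217/7 ≈ 602.4286.

1712.71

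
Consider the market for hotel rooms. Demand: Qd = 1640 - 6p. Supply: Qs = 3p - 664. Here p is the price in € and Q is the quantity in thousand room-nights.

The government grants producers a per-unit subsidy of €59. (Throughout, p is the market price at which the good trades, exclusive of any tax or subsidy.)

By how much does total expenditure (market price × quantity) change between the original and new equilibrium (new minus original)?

Solve the original market: 1640 - 6p = 3p - 664, hence p = 256 and Q = 104.
Since sellers receive the price plus the subsidy, the effective supply curve becomes Qs = 3p - 487.
Equate the new curves: 1640 - 6p = 3p - 487, giving 2127 = 9p, p = 709/3 ≈ 236.3333, Q = 222.
Expenditure moves from 256×104 = 26624 to 236.3333×222 = 52466; change = +25842.

+25842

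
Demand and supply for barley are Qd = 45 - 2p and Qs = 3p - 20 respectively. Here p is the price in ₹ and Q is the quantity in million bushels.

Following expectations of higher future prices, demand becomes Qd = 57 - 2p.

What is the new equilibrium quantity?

26.2

Initially, 45 - 2p = 3p - 20, so 65 = 5p and p = 13, Q = 19.
The shock moves the curves to Qd = 57 - 2p and Qs = 3p - 20.
New equilibrium: 57 - 2p = 3p - 20 ⇒ 77 = 5p ⇒ p = 15.4, Q = 26.2.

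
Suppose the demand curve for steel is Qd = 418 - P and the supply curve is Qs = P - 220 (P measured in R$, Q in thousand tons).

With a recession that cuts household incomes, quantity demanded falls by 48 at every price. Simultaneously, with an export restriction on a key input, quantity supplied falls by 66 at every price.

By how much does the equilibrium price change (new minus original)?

+9

Initially, 418 - P = P - 220, so 638 = 2P and P = 319, Q = 99.
The shock moves the curves to Qd = 370 - P and Qs = P - 286.
Setting them equal: 370 - P = P - 286 → 656 = 2P, so P = 328 and Q = 42.
ΔP = 328 − 319 = +9.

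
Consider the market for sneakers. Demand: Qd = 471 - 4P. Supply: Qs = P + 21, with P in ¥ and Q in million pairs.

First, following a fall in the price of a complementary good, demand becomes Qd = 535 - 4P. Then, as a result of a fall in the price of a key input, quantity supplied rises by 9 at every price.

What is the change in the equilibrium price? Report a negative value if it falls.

+11

Solve the original market: 471 - 4P = P + 21, hence P = 90 and Q = 111.
With the change applied: demand Qd = 535 - 4P, supply Qs = P + 30.
New equilibrium: 535 - 4P = P + 30 ⇒ 505 = 5P ⇒ P = 101, Q = 131.
ΔP = 101 − 90 = +11.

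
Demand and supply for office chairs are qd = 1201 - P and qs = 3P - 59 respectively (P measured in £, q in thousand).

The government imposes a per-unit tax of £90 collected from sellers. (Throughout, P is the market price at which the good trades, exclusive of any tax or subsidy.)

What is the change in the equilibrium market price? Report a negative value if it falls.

+67.5

Before the shock: 1201 - P = 3P - 59 ⇒ 1260 = 4P ⇒ P = 315, q = 886.
Since sellers keep the price net of the tax, the effective supply curve becomes qs = 3P - 329.
Clearing the new market: 1201 - P = 3P - 329, so P = 382.5 and q = 818.5.
ΔP = 382.5 − 315 = +67.5.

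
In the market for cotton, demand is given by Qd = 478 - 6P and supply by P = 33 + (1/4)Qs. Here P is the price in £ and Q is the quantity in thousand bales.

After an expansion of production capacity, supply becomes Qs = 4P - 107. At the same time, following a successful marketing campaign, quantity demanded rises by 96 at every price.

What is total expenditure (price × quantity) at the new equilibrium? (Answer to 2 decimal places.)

11263.74

Original equilibrium: 478 - 6P = 4P - 132 gives 610 = 10P, so P = 61 and Q = 112.
The new curves are Qd = 574 - 6P (demand) and Qs = 4P - 107 (supply).
Equate the new curves: 574 - 6P = 4P - 107, giving 681 = 10P, P = 68.1, Q = 165.4.
New expenditure = 68.1 × 165.4 = 11263.74.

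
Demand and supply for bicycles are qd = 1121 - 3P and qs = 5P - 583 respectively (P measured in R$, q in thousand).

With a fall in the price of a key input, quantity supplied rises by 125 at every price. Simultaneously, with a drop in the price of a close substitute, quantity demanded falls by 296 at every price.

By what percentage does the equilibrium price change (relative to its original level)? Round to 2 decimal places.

-24.71

Before the shock: 1121 - 3P = 5P - 583 ⇒ 1704 = 8P ⇒ P = 213, q = 482.
With the change applied: demand qd = 825 - 3P, supply qs = 5P - 458.
Equate the new curves: 825 - 3P = 5P - 458, giving 1283 = 8P, P = 160.375, q = 343.875.
%ΔP = (160.375 − 213) / 213 × 100 = -24.71%.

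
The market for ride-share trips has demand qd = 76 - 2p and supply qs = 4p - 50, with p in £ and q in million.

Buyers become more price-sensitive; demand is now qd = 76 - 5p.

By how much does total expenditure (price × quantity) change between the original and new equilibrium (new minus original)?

-630

Initially, 76 - 2p = 4p - 50, so 126 = 6p and p = 21, q = 34.
With the change applied: demand qd = 76 - 5p, supply qs = 4p - 50.
Setting them equal: 76 - 5p = 4p - 50 → 126 = 9p, so p = 14 and q = 6.
Expenditure moves from 21×34 = 714 to 14×6 = 84; change = -630.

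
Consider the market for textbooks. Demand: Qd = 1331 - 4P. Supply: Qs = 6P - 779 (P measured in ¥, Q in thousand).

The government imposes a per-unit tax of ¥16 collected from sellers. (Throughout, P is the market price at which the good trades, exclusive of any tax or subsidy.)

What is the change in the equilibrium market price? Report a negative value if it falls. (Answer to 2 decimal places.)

+9.60

Solve the original market: 1331 - 4P = 6P - 779, hence P = 211 and Q = 487.
Since sellers keep the price net of the tax, the effective supply curve becomes Qs = 6P - 875.
Setting them equal: 1331 - 4P = 6P - 875 → 2206 = 10P, so P = 220.6 and Q = 448.6.
ΔP = 220.6 − 211 = +9.60.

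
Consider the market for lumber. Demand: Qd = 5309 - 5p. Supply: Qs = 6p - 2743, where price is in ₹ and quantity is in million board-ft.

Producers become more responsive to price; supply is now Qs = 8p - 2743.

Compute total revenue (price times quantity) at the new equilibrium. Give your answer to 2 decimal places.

Original equilibrium: 5309 - 5p = 6p - 2743 gives 8052 = 11p, so p = 732 and Q = 1649.
The new curves are Qd = 5309 - 5p (demand) and Qs = 8p - 2743 (supply).
Clearing the new market: 5309 - 5p = 8p - 2743, so p = 8052/13 ≈ 619.3846 and Q = 28757/13 ≈ 2212.0769.
New expenditure = 619.3846 × 2212.0769 = 1370126.41.

1370126.41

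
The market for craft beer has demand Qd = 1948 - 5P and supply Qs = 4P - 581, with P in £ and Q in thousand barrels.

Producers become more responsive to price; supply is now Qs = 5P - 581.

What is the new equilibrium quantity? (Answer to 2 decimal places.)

683.50

Solve the original market: 1948 - 5P = 4P - 581, hence P = 281 and Q = 543.
With the change applied: demand Qd = 1948 - 5P, supply Qs = 5P - 581.
New equilibrium: 1948 - 5P = 5P - 581 ⇒ 2529 = 10P ⇒ P = 252.9, Q = 683.5.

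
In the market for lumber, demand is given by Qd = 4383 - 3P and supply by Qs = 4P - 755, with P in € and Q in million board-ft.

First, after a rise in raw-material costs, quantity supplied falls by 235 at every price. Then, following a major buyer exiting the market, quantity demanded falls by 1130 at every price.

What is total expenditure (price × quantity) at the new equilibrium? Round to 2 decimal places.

Before the shock: 4383 - 3P = 4P - 755 ⇒ 5138 = 7P ⇒ P = 734, Q = 2181.
After the shift, demand is Qd = 3253 - 3P and supply is Qs = 4P - 990.
Equate the new curves: 3253 - 3P = 4P - 990, giving 4243 = 7P, P = 4243/7 ≈ 606.1429, Q = 10042/7 ≈ 1434.5714.
New expenditure = 606.1429 × 1434.5714 = 869555.22.

869555.22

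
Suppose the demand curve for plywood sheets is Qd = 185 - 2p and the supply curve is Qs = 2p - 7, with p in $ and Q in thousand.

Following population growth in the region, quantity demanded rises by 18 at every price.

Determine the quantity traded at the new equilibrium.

Original equilibrium: 185 - 2p = 2p - 7 gives 192 = 4p, so p = 48 and Q = 89.
With the change applied: demand Qd = 203 - 2p, supply Qs = 2p - 7.
Setting them equal: 203 - 2p = 2p - 7 → 210 = 4p, so p = 52.5 and Q = 98.

98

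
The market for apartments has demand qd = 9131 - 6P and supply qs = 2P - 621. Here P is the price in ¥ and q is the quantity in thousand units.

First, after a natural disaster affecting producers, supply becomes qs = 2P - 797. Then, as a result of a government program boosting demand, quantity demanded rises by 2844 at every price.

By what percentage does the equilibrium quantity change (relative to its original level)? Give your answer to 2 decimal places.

Original equilibrium: 9131 - 6P = 2P - 621 gives 9752 = 8P, so P = 1219 and q = 1817.
After the shift, demand is qd = 11975 - 6P and supply is qs = 2P - 797.
New equilibrium: 11975 - 6P = 2P - 797 ⇒ 12772 = 8P ⇒ P = 1596.5, q = 2396.
%Δq = (2396 − 1817) / 1817 × 100 = +31.87%.

+31.87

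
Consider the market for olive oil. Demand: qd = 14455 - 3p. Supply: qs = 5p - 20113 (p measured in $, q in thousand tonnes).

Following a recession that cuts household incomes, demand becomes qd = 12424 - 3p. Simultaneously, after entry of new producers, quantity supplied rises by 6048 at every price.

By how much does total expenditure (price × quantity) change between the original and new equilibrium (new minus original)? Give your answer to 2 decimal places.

Initially, 14455 - 3p = 5p - 20113, so 34568 = 8p and p = 4321, q = 1492.
With the change applied: demand qd = 12424 - 3p, supply qs = 5p - 14065.
New equilibrium: 12424 - 3p = 5p - 14065 ⇒ 26489 = 8p ⇒ p = 3311.125, q = 2490.625.
Expenditure moves from 4321×1492 = 6446932 to 3311.125×2490.625 = 8246770.703125; change = +1799838.70.

+1799838.70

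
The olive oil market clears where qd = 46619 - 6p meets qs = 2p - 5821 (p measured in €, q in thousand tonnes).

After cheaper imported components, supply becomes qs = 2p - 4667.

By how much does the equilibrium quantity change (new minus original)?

+865.5

Initially, 46619 - 6p = 2p - 5821, so 52440 = 8p and p = 6555, q = 7289.
The shock moves the curves to qd = 46619 - 6p and qs = 2p - 4667.
Setting them equal: 46619 - 6p = 2p - 4667 → 51286 = 8p, so p = 6410.75 and q = 8154.5.
Δq = 8154.5 − 7289 = +865.5.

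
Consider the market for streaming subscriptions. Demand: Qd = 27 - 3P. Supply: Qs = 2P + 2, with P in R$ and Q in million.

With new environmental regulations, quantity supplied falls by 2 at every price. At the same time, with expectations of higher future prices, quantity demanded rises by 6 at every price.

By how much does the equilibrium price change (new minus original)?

+1.6

Before the shock: 27 - 3P = 2P + 2 ⇒ 25 = 5P ⇒ P = 5, Q = 12.
The shock moves the curves to Qd = 33 - 3P and Qs = 2P.
Equate the new curves: 33 - 3P = 2P, giving 33 = 5P, P = 6.6, Q = 13.2.
ΔP = 6.6 − 5 = +1.6.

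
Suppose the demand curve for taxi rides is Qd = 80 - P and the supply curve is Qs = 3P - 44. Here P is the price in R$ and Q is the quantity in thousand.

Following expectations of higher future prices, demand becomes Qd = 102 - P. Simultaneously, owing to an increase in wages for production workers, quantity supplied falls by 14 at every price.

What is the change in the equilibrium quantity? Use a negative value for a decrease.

+13

Before the shock: 80 - P = 3P - 44 ⇒ 124 = 4P ⇒ P = 31, Q = 49.
After the shift, demand is Qd = 102 - P and supply is Qs = 3P - 58.
New equilibrium: 102 - P = 3P - 58 ⇒ 160 = 4P ⇒ P = 40, Q = 62.
ΔQ = 62 − 49 = +13.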